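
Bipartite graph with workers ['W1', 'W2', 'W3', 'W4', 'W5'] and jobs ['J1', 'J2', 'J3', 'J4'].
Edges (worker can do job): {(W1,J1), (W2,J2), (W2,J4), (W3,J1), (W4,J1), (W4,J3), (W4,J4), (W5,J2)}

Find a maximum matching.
Matching: {(W2,J4), (W3,J1), (W4,J3), (W5,J2)}

Maximum matching (size 4):
  W2 → J4
  W3 → J1
  W4 → J3
  W5 → J2

Each worker is assigned to at most one job, and each job to at most one worker.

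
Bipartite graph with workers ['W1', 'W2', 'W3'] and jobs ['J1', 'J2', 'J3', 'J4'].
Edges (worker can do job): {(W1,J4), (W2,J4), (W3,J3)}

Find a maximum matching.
Matching: {(W1,J4), (W3,J3)}

Maximum matching (size 2):
  W1 → J4
  W3 → J3

Each worker is assigned to at most one job, and each job to at most one worker.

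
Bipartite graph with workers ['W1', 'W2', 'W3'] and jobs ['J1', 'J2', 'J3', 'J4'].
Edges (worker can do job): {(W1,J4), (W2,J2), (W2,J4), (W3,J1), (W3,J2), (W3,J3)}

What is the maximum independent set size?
Maximum independent set = 4

By König's theorem:
- Min vertex cover = Max matching = 3
- Max independent set = Total vertices - Min vertex cover
- Max independent set = 7 - 3 = 4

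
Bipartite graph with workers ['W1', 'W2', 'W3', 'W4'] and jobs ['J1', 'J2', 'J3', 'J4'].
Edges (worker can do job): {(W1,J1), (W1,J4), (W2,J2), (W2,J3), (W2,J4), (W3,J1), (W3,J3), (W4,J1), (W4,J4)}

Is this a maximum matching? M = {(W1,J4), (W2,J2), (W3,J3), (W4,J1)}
Yes, size 4 is maximum

Proposed matching has size 4.
Maximum matching size for this graph: 4.

This is a maximum matching.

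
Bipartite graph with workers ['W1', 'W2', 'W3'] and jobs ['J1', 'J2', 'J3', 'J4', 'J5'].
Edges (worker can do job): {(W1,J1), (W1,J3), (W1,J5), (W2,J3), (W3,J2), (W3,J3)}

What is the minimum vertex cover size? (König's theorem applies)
Minimum vertex cover size = 3

By König's theorem: in bipartite graphs,
min vertex cover = max matching = 3

Maximum matching has size 3, so minimum vertex cover also has size 3.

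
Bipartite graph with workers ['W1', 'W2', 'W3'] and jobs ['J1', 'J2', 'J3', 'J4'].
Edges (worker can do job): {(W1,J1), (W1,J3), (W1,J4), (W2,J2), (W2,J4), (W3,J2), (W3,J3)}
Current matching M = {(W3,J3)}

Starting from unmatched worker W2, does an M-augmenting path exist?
Yes: W2 → J2

An M-augmenting path alternates non-matching / matching edges, starting and ending at unmatched vertices.
Path: W2 → J2
(J2 is unmatched in M, so the path is augmenting.)
Flipping edges along this path would increase |M| from 1 to 2.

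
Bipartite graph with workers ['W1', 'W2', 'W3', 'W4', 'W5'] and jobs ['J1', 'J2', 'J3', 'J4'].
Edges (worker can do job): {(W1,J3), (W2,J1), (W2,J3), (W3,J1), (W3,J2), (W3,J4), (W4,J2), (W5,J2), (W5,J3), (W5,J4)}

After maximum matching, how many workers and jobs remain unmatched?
Unmatched: 1 workers, 0 jobs

Maximum matching size: 4
Workers: 5 total, 4 matched, 1 unmatched
Jobs: 4 total, 4 matched, 0 unmatched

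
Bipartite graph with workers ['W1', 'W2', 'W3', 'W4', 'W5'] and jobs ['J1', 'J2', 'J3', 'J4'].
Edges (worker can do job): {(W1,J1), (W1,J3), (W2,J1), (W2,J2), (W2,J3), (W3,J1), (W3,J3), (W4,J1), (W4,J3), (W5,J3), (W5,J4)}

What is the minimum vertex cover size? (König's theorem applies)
Minimum vertex cover size = 4

By König's theorem: in bipartite graphs,
min vertex cover = max matching = 4

Maximum matching has size 4, so minimum vertex cover also has size 4.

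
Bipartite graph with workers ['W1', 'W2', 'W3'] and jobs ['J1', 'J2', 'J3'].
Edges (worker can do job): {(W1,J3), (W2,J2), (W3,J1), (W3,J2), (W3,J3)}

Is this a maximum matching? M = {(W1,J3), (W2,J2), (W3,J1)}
Yes, size 3 is maximum

Proposed matching has size 3.
Maximum matching size for this graph: 3.

This is a maximum matching.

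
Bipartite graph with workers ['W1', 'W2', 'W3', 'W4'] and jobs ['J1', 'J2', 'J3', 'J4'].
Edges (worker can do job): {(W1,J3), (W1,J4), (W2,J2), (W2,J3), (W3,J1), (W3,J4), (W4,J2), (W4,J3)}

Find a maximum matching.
Matching: {(W1,J4), (W2,J2), (W3,J1), (W4,J3)}

Maximum matching (size 4):
  W1 → J4
  W2 → J2
  W3 → J1
  W4 → J3

Each worker is assigned to at most one job, and each job to at most one worker.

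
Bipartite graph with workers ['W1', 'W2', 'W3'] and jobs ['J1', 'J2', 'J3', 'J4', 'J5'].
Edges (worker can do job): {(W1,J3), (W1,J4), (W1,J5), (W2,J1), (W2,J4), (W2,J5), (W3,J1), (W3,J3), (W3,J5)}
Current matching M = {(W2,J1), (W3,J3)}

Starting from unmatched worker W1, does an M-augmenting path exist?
Yes: W1 → J4

An M-augmenting path alternates non-matching / matching edges, starting and ending at unmatched vertices.
Path: W1 → J4
(J4 is unmatched in M, so the path is augmenting.)
Flipping edges along this path would increase |M| from 2 to 3.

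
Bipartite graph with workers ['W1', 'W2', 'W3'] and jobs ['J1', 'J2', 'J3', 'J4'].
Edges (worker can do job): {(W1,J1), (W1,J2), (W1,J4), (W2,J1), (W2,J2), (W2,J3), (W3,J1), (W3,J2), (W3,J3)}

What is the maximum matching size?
Maximum matching size = 3

Maximum matching: {(W1,J2), (W2,J3), (W3,J1)}
Size: 3

This assigns 3 workers to 3 distinct jobs.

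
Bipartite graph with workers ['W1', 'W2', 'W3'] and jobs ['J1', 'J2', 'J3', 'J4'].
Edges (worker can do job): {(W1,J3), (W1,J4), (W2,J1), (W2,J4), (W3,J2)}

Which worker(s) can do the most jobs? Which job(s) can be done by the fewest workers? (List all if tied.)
Most versatile: W1, W2 (2 jobs); Least covered: J1, J2, J3 (1 workers)

Worker degrees (jobs they can do): W1:2, W2:2, W3:1
Job degrees (workers who can do it): J1:1, J2:1, J3:1, J4:2

Maximum worker degree is 2, achieved by: W1, W2
Minimum job degree is 1, achieved by: J1, J2, J3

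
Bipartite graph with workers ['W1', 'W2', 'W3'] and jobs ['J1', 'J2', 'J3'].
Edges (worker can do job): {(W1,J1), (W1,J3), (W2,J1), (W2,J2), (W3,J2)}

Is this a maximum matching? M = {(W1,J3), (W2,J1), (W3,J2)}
Yes, size 3 is maximum

Proposed matching has size 3.
Maximum matching size for this graph: 3.

This is a maximum matching.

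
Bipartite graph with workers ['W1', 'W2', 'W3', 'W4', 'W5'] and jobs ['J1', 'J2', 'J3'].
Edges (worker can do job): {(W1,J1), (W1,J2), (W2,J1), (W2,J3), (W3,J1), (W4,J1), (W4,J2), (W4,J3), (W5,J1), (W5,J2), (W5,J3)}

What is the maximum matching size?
Maximum matching size = 3

Maximum matching: {(W3,J1), (W4,J2), (W5,J3)}
Size: 3

This assigns 3 workers to 3 distinct jobs.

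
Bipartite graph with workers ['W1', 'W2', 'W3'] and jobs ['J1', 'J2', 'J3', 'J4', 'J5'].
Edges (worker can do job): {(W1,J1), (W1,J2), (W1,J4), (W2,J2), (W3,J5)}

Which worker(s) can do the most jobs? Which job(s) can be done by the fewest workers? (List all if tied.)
Most versatile: W1 (3 jobs); Least covered: J3 (0 workers)

Worker degrees (jobs they can do): W1:3, W2:1, W3:1
Job degrees (workers who can do it): J1:1, J2:2, J3:0, J4:1, J5:1

Maximum worker degree is 3, achieved by: W1
Minimum job degree is 0, achieved by: J3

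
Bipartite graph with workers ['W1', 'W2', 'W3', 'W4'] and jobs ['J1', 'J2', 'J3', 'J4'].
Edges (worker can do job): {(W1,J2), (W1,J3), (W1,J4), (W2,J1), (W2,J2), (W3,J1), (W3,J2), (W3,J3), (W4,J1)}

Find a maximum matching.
Matching: {(W1,J4), (W2,J2), (W3,J3), (W4,J1)}

Maximum matching (size 4):
  W1 → J4
  W2 → J2
  W3 → J3
  W4 → J1

Each worker is assigned to at most one job, and each job to at most one worker.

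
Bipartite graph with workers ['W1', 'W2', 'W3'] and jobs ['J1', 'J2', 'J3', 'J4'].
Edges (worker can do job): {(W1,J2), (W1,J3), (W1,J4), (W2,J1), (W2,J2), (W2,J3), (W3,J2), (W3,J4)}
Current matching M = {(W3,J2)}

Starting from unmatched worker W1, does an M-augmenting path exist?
Yes: W1 → J3

An M-augmenting path alternates non-matching / matching edges, starting and ending at unmatched vertices.
Path: W1 → J3
(J3 is unmatched in M, so the path is augmenting.)
Flipping edges along this path would increase |M| from 1 to 2.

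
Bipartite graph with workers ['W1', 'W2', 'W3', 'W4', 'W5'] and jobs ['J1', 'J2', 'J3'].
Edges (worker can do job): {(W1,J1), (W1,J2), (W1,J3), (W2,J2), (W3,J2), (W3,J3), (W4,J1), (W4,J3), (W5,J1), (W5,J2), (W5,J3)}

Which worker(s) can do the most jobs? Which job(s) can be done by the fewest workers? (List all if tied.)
Most versatile: W1, W5 (3 jobs); Least covered: J1 (3 workers)

Worker degrees (jobs they can do): W1:3, W2:1, W3:2, W4:2, W5:3
Job degrees (workers who can do it): J1:3, J2:4, J3:4

Maximum worker degree is 3, achieved by: W1, W5
Minimum job degree is 3, achieved by: J1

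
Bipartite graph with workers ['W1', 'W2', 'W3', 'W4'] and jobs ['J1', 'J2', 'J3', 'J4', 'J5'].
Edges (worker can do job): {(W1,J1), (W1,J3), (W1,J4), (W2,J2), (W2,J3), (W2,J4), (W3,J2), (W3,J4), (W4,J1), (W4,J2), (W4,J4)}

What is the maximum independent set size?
Maximum independent set = 5

By König's theorem:
- Min vertex cover = Max matching = 4
- Max independent set = Total vertices - Min vertex cover
- Max independent set = 9 - 4 = 5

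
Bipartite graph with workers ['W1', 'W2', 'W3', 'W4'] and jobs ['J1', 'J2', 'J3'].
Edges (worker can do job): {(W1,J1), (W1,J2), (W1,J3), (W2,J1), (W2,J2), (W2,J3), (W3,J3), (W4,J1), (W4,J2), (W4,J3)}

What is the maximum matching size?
Maximum matching size = 3

Maximum matching: {(W1,J1), (W2,J2), (W4,J3)}
Size: 3

This assigns 3 workers to 3 distinct jobs.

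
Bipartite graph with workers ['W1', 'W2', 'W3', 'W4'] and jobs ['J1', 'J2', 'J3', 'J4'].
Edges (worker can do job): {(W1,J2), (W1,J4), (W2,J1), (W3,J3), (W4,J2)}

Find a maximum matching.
Matching: {(W1,J4), (W2,J1), (W3,J3), (W4,J2)}

Maximum matching (size 4):
  W1 → J4
  W2 → J1
  W3 → J3
  W4 → J2

Each worker is assigned to at most one job, and each job to at most one worker.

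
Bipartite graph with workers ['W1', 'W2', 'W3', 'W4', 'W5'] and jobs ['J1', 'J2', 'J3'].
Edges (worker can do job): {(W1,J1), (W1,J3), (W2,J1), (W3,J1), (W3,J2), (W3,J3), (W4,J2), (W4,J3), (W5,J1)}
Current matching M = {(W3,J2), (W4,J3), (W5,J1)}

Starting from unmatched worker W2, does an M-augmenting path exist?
No augmenting path from W2

Alternating search from W2 reaches jobs: {J1}.
Every reachable job is already matched in M, and following those matched edges back to workers exposes no further unvisited jobs.
No M-augmenting path from W2 exists.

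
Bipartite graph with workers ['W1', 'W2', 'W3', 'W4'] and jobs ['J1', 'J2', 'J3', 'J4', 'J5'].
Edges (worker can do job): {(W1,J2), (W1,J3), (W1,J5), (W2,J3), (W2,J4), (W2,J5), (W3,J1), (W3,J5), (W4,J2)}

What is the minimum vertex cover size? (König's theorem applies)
Minimum vertex cover size = 4

By König's theorem: in bipartite graphs,
min vertex cover = max matching = 4

Maximum matching has size 4, so minimum vertex cover also has size 4.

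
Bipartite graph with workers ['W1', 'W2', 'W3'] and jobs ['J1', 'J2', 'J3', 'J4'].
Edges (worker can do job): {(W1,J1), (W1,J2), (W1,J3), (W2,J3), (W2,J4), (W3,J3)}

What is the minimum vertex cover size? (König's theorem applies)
Minimum vertex cover size = 3

By König's theorem: in bipartite graphs,
min vertex cover = max matching = 3

Maximum matching has size 3, so minimum vertex cover also has size 3.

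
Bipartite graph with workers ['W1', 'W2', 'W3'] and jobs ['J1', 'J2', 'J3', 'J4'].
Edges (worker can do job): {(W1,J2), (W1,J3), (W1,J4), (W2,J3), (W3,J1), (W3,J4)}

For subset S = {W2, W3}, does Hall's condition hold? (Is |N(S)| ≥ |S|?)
Yes: |N(S)| = 3, |S| = 2

Subset S = {W2, W3}
Neighbors N(S) = {J1, J3, J4}

|N(S)| = 3, |S| = 2
Hall's condition: |N(S)| ≥ |S| is satisfied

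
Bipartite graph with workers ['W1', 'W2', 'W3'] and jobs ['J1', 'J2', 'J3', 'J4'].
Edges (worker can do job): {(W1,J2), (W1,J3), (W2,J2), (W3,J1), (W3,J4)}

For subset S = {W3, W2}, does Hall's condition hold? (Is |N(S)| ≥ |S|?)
Yes: |N(S)| = 3, |S| = 2

Subset S = {W3, W2}
Neighbors N(S) = {J1, J2, J4}

|N(S)| = 3, |S| = 2
Hall's condition: |N(S)| ≥ |S| is satisfied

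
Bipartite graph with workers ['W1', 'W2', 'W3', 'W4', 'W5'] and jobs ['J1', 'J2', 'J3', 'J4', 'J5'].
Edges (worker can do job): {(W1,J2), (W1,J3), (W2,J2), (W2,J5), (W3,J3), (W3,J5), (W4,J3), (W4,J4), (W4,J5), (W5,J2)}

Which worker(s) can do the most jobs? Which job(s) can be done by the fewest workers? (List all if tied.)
Most versatile: W4 (3 jobs); Least covered: J1 (0 workers)

Worker degrees (jobs they can do): W1:2, W2:2, W3:2, W4:3, W5:1
Job degrees (workers who can do it): J1:0, J2:3, J3:3, J4:1, J5:3

Maximum worker degree is 3, achieved by: W4
Minimum job degree is 0, achieved by: J1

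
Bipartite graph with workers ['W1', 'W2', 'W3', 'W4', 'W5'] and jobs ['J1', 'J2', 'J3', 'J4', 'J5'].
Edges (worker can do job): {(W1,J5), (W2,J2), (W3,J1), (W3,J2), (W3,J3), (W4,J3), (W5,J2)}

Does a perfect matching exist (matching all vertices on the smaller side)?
No, maximum matching has size 4 < 5

Maximum matching has size 4, need 5 for perfect matching.
Unmatched workers: ['W2']
Unmatched jobs: ['J4']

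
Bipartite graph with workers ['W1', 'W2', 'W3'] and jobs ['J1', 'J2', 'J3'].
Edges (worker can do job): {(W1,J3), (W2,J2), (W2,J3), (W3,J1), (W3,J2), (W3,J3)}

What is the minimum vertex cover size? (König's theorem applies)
Minimum vertex cover size = 3

By König's theorem: in bipartite graphs,
min vertex cover = max matching = 3

Maximum matching has size 3, so minimum vertex cover also has size 3.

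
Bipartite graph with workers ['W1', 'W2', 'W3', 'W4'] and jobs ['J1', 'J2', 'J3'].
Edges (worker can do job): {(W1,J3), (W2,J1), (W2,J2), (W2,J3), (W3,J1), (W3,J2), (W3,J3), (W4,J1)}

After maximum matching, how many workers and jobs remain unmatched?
Unmatched: 1 workers, 0 jobs

Maximum matching size: 3
Workers: 4 total, 3 matched, 1 unmatched
Jobs: 3 total, 3 matched, 0 unmatched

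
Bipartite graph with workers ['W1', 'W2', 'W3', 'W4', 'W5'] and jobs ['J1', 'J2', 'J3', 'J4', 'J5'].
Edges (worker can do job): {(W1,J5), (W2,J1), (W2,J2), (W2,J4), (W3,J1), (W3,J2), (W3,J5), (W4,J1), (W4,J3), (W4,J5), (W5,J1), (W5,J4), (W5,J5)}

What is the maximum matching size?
Maximum matching size = 5

Maximum matching: {(W1,J5), (W2,J4), (W3,J2), (W4,J3), (W5,J1)}
Size: 5

This assigns 5 workers to 5 distinct jobs.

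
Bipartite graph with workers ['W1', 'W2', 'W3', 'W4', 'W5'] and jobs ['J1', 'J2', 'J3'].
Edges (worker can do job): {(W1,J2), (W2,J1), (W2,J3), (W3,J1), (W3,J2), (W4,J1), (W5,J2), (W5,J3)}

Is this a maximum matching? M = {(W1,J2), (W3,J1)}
No, size 2 is not maximum

Proposed matching has size 2.
Maximum matching size for this graph: 3.

This is NOT maximum - can be improved to size 3.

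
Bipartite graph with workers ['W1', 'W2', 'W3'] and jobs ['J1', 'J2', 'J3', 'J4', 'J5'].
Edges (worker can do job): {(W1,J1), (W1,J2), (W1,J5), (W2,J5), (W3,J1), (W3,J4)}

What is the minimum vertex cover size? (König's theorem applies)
Minimum vertex cover size = 3

By König's theorem: in bipartite graphs,
min vertex cover = max matching = 3

Maximum matching has size 3, so minimum vertex cover also has size 3.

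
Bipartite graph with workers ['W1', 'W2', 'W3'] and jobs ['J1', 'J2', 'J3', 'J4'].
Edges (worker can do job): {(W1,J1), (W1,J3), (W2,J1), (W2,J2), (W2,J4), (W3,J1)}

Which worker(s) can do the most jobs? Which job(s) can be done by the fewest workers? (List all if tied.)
Most versatile: W2 (3 jobs); Least covered: J2, J3, J4 (1 workers)

Worker degrees (jobs they can do): W1:2, W2:3, W3:1
Job degrees (workers who can do it): J1:3, J2:1, J3:1, J4:1

Maximum worker degree is 3, achieved by: W2
Minimum job degree is 1, achieved by: J2, J3, J4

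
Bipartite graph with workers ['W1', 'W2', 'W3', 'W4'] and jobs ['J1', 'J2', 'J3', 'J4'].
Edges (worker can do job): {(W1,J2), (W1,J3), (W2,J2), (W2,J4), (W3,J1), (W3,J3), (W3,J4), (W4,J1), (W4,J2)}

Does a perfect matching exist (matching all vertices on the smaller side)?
Yes, perfect matching exists (size 4)

Perfect matching: {(W1,J2), (W2,J4), (W3,J3), (W4,J1)}
All 4 vertices on the smaller side are matched.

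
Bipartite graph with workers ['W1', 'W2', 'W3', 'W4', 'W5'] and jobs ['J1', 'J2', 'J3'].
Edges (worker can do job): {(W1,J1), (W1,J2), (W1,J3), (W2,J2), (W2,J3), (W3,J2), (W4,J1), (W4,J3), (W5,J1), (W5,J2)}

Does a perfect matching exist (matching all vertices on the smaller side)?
Yes, perfect matching exists (size 3)

Perfect matching: {(W3,J2), (W4,J3), (W5,J1)}
All 3 vertices on the smaller side are matched.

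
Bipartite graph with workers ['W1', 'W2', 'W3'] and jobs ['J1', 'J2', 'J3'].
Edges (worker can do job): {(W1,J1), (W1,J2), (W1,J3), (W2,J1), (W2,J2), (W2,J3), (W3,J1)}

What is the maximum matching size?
Maximum matching size = 3

Maximum matching: {(W1,J2), (W2,J3), (W3,J1)}
Size: 3

This assigns 3 workers to 3 distinct jobs.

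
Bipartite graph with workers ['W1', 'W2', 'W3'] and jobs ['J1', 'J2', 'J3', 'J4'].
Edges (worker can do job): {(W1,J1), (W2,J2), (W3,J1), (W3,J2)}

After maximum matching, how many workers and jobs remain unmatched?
Unmatched: 1 workers, 2 jobs

Maximum matching size: 2
Workers: 3 total, 2 matched, 1 unmatched
Jobs: 4 total, 2 matched, 2 unmatched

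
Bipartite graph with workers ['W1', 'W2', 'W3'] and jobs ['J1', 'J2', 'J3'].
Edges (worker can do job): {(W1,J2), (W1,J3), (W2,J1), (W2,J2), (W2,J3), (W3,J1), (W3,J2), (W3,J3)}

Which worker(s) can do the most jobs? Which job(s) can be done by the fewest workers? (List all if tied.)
Most versatile: W2, W3 (3 jobs); Least covered: J1 (2 workers)

Worker degrees (jobs they can do): W1:2, W2:3, W3:3
Job degrees (workers who can do it): J1:2, J2:3, J3:3

Maximum worker degree is 3, achieved by: W2, W3
Minimum job degree is 2, achieved by: J1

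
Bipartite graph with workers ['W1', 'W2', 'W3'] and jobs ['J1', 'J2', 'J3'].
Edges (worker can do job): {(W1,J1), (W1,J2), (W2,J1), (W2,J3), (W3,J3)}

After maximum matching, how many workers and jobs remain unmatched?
Unmatched: 0 workers, 0 jobs

Maximum matching size: 3
Workers: 3 total, 3 matched, 0 unmatched
Jobs: 3 total, 3 matched, 0 unmatched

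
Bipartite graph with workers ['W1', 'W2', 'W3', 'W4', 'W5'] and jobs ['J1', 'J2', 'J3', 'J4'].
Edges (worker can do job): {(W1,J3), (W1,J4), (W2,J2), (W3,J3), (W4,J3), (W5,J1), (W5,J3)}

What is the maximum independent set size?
Maximum independent set = 5

By König's theorem:
- Min vertex cover = Max matching = 4
- Max independent set = Total vertices - Min vertex cover
- Max independent set = 9 - 4 = 5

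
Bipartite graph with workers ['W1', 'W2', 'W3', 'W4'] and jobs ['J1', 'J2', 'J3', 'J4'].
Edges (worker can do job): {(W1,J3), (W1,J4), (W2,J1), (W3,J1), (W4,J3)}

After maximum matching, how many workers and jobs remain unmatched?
Unmatched: 1 workers, 1 jobs

Maximum matching size: 3
Workers: 4 total, 3 matched, 1 unmatched
Jobs: 4 total, 3 matched, 1 unmatched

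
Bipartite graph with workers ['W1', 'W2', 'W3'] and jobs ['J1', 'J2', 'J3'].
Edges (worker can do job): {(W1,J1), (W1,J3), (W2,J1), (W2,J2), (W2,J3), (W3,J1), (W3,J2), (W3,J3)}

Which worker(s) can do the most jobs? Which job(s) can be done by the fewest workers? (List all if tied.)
Most versatile: W2, W3 (3 jobs); Least covered: J2 (2 workers)

Worker degrees (jobs they can do): W1:2, W2:3, W3:3
Job degrees (workers who can do it): J1:3, J2:2, J3:3

Maximum worker degree is 3, achieved by: W2, W3
Minimum job degree is 2, achieved by: J2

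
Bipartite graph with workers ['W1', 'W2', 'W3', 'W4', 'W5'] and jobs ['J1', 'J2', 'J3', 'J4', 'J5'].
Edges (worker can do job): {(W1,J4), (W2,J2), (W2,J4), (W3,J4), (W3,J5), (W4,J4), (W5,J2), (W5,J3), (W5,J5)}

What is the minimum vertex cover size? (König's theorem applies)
Minimum vertex cover size = 4

By König's theorem: in bipartite graphs,
min vertex cover = max matching = 4

Maximum matching has size 4, so minimum vertex cover also has size 4.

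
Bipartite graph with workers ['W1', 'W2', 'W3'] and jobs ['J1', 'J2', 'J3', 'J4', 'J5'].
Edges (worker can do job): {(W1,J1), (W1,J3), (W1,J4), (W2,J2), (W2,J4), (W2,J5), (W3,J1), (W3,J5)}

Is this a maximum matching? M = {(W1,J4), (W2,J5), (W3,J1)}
Yes, size 3 is maximum

Proposed matching has size 3.
Maximum matching size for this graph: 3.

This is a maximum matching.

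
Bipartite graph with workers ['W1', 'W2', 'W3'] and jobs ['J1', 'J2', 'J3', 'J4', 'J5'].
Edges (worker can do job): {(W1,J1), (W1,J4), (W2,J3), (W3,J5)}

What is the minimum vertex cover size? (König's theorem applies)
Minimum vertex cover size = 3

By König's theorem: in bipartite graphs,
min vertex cover = max matching = 3

Maximum matching has size 3, so minimum vertex cover also has size 3.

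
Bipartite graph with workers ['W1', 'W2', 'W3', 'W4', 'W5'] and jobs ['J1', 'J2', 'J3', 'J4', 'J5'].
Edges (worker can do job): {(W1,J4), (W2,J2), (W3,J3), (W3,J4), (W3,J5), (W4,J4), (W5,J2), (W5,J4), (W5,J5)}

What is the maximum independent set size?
Maximum independent set = 6

By König's theorem:
- Min vertex cover = Max matching = 4
- Max independent set = Total vertices - Min vertex cover
- Max independent set = 10 - 4 = 6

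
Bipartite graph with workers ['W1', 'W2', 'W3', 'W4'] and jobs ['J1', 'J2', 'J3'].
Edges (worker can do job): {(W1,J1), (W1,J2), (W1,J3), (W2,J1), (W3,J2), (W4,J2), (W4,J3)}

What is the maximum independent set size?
Maximum independent set = 4

By König's theorem:
- Min vertex cover = Max matching = 3
- Max independent set = Total vertices - Min vertex cover
- Max independent set = 7 - 3 = 4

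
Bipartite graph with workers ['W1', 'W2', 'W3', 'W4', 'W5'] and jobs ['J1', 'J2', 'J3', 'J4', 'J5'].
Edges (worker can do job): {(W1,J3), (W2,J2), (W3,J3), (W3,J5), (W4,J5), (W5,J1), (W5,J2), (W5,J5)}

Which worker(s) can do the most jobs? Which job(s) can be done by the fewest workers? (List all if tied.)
Most versatile: W5 (3 jobs); Least covered: J4 (0 workers)

Worker degrees (jobs they can do): W1:1, W2:1, W3:2, W4:1, W5:3
Job degrees (workers who can do it): J1:1, J2:2, J3:2, J4:0, J5:3

Maximum worker degree is 3, achieved by: W5
Minimum job degree is 0, achieved by: J4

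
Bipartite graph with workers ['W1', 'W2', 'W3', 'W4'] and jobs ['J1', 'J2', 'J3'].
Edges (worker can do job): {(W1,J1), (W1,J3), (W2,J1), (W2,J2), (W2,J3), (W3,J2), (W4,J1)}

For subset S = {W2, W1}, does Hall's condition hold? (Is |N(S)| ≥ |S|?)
Yes: |N(S)| = 3, |S| = 2

Subset S = {W2, W1}
Neighbors N(S) = {J1, J2, J3}

|N(S)| = 3, |S| = 2
Hall's condition: |N(S)| ≥ |S| is satisfied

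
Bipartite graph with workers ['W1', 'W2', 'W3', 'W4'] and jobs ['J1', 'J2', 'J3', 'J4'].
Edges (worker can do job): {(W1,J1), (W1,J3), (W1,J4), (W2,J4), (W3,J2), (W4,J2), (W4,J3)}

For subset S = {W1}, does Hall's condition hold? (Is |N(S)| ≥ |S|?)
Yes: |N(S)| = 3, |S| = 1

Subset S = {W1}
Neighbors N(S) = {J1, J3, J4}

|N(S)| = 3, |S| = 1
Hall's condition: |N(S)| ≥ |S| is satisfied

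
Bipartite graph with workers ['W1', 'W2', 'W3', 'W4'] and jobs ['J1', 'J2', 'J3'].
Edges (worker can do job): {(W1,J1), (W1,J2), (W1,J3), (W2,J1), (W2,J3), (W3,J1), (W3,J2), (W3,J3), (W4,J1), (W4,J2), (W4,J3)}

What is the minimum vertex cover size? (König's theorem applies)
Minimum vertex cover size = 3

By König's theorem: in bipartite graphs,
min vertex cover = max matching = 3

Maximum matching has size 3, so minimum vertex cover also has size 3.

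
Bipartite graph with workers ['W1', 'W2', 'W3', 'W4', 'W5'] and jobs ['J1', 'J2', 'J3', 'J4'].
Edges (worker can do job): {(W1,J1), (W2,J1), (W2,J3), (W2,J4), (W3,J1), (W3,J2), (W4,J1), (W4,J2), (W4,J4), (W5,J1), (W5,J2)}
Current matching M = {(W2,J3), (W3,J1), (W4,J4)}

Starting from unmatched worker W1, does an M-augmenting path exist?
Yes: W1 → J1 → W3 → J2

An M-augmenting path alternates non-matching / matching edges, starting and ending at unmatched vertices.
Path: W1 → J1 → W3 → J2
(J2 is unmatched in M, so the path is augmenting.)
Flipping edges along this path would increase |M| from 3 to 4.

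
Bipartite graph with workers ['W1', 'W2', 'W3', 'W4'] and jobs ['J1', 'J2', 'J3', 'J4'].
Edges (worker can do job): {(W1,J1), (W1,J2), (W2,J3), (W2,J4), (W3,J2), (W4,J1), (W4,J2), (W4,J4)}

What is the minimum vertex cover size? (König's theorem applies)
Minimum vertex cover size = 4

By König's theorem: in bipartite graphs,
min vertex cover = max matching = 4

Maximum matching has size 4, so minimum vertex cover also has size 4.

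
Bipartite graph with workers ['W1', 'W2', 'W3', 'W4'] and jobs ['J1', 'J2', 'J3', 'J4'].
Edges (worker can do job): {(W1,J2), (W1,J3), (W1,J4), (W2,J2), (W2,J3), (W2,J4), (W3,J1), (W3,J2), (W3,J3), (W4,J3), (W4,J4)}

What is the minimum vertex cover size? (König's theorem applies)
Minimum vertex cover size = 4

By König's theorem: in bipartite graphs,
min vertex cover = max matching = 4

Maximum matching has size 4, so minimum vertex cover also has size 4.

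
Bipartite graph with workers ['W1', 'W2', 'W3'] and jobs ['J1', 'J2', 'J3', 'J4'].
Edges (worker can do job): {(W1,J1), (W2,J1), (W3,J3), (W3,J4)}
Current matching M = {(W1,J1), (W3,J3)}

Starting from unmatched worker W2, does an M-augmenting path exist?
No augmenting path from W2

Alternating search from W2 reaches jobs: {J1}.
Every reachable job is already matched in M, and following those matched edges back to workers exposes no further unvisited jobs.
No M-augmenting path from W2 exists.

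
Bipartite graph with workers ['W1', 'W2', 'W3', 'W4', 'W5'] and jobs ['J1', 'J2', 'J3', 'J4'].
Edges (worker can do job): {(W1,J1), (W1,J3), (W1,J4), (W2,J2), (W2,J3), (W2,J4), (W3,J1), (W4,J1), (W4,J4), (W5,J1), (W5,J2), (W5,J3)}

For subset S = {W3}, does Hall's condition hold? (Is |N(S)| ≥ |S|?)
Yes: |N(S)| = 1, |S| = 1

Subset S = {W3}
Neighbors N(S) = {J1}

|N(S)| = 1, |S| = 1
Hall's condition: |N(S)| ≥ |S| is satisfied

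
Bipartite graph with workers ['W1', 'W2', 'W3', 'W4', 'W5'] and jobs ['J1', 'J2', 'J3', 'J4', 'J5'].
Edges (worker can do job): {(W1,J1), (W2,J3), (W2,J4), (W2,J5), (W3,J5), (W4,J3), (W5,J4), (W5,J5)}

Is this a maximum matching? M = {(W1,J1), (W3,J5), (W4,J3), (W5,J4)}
Yes, size 4 is maximum

Proposed matching has size 4.
Maximum matching size for this graph: 4.

This is a maximum matching.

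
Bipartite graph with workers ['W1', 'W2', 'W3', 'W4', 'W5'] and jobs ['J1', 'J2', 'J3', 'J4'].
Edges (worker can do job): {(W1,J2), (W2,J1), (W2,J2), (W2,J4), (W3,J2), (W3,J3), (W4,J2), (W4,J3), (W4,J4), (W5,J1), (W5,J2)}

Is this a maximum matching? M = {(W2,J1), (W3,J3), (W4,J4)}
No, size 3 is not maximum

Proposed matching has size 3.
Maximum matching size for this graph: 4.

This is NOT maximum - can be improved to size 4.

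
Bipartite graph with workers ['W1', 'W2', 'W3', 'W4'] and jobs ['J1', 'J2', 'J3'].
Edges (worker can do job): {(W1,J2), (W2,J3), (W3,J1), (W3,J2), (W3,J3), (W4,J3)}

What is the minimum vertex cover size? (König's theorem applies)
Minimum vertex cover size = 3

By König's theorem: in bipartite graphs,
min vertex cover = max matching = 3

Maximum matching has size 3, so minimum vertex cover also has size 3.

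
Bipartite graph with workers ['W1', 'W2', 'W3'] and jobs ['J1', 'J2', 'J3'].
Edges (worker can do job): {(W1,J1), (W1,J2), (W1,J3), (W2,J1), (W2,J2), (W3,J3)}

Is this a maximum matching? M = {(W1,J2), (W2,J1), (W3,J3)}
Yes, size 3 is maximum

Proposed matching has size 3.
Maximum matching size for this graph: 3.

This is a maximum matching.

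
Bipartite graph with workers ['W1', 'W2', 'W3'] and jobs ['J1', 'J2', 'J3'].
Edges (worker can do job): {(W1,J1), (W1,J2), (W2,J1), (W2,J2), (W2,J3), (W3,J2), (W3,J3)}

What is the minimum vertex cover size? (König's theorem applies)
Minimum vertex cover size = 3

By König's theorem: in bipartite graphs,
min vertex cover = max matching = 3

Maximum matching has size 3, so minimum vertex cover also has size 3.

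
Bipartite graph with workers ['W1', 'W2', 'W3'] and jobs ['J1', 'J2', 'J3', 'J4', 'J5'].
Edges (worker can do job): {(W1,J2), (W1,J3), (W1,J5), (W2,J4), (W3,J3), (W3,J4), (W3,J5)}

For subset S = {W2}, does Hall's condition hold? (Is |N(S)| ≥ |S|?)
Yes: |N(S)| = 1, |S| = 1

Subset S = {W2}
Neighbors N(S) = {J4}

|N(S)| = 1, |S| = 1
Hall's condition: |N(S)| ≥ |S| is satisfied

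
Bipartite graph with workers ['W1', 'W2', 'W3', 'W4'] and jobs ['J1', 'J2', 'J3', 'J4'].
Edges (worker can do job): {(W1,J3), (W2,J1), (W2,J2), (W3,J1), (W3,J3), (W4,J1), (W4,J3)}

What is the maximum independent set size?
Maximum independent set = 5

By König's theorem:
- Min vertex cover = Max matching = 3
- Max independent set = Total vertices - Min vertex cover
- Max independent set = 8 - 3 = 5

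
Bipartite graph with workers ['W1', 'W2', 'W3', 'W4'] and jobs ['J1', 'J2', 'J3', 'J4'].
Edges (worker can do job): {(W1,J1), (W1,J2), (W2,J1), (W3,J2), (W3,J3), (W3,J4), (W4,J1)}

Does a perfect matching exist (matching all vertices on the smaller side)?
No, maximum matching has size 3 < 4

Maximum matching has size 3, need 4 for perfect matching.
Unmatched workers: ['W2']
Unmatched jobs: ['J4']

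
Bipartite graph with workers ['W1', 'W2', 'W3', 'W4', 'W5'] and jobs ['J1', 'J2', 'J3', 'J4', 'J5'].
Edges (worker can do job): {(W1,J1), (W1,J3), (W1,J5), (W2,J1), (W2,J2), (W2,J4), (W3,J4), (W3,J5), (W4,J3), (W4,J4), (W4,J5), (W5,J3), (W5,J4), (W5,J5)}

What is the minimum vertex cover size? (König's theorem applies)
Minimum vertex cover size = 5

By König's theorem: in bipartite graphs,
min vertex cover = max matching = 5

Maximum matching has size 5, so minimum vertex cover also has size 5.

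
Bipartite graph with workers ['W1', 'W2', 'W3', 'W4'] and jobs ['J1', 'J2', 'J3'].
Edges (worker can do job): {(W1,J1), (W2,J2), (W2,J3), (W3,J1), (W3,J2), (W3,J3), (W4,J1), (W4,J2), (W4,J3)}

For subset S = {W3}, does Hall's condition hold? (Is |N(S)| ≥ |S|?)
Yes: |N(S)| = 3, |S| = 1

Subset S = {W3}
Neighbors N(S) = {J1, J2, J3}

|N(S)| = 3, |S| = 1
Hall's condition: |N(S)| ≥ |S| is satisfied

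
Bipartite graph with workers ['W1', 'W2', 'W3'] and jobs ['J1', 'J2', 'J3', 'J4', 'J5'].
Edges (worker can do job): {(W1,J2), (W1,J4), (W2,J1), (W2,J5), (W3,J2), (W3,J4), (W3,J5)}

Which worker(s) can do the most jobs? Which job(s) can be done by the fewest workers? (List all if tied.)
Most versatile: W3 (3 jobs); Least covered: J3 (0 workers)

Worker degrees (jobs they can do): W1:2, W2:2, W3:3
Job degrees (workers who can do it): J1:1, J2:2, J3:0, J4:2, J5:2

Maximum worker degree is 3, achieved by: W3
Minimum job degree is 0, achieved by: J3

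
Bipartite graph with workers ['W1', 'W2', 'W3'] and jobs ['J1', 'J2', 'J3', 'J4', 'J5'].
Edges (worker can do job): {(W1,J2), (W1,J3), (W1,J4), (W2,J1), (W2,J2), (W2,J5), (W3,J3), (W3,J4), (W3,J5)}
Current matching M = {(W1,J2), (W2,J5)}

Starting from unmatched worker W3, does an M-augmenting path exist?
Yes: W3 → J3

An M-augmenting path alternates non-matching / matching edges, starting and ending at unmatched vertices.
Path: W3 → J3
(J3 is unmatched in M, so the path is augmenting.)
Flipping edges along this path would increase |M| from 2 to 3.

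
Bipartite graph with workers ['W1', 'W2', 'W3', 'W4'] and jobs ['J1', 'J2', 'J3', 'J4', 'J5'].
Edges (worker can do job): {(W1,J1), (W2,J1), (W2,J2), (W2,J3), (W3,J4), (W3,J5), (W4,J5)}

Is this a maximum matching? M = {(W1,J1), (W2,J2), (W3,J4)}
No, size 3 is not maximum

Proposed matching has size 3.
Maximum matching size for this graph: 4.

This is NOT maximum - can be improved to size 4.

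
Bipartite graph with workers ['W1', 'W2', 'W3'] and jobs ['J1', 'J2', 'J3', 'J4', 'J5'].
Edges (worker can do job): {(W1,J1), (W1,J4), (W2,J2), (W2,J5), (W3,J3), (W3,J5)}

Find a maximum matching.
Matching: {(W1,J1), (W2,J5), (W3,J3)}

Maximum matching (size 3):
  W1 → J1
  W2 → J5
  W3 → J3

Each worker is assigned to at most one job, and each job to at most one worker.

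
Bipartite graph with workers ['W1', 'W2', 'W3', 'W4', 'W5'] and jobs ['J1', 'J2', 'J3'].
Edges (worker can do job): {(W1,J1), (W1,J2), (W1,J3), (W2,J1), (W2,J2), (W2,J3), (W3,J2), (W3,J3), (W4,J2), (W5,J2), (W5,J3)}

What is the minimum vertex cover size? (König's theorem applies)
Minimum vertex cover size = 3

By König's theorem: in bipartite graphs,
min vertex cover = max matching = 3

Maximum matching has size 3, so minimum vertex cover also has size 3.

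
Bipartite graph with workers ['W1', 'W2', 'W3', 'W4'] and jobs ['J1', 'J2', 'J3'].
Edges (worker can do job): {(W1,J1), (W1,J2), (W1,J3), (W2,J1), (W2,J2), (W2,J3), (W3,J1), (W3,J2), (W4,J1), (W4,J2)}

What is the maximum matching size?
Maximum matching size = 3

Maximum matching: {(W1,J3), (W3,J2), (W4,J1)}
Size: 3

This assigns 3 workers to 3 distinct jobs.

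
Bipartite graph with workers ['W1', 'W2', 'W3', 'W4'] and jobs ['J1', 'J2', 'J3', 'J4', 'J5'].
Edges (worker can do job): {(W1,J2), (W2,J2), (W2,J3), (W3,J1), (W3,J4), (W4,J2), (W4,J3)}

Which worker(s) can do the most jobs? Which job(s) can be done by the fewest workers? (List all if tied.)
Most versatile: W2, W3, W4 (2 jobs); Least covered: J5 (0 workers)

Worker degrees (jobs they can do): W1:1, W2:2, W3:2, W4:2
Job degrees (workers who can do it): J1:1, J2:3, J3:2, J4:1, J5:0

Maximum worker degree is 2, achieved by: W2, W3, W4
Minimum job degree is 0, achieved by: J5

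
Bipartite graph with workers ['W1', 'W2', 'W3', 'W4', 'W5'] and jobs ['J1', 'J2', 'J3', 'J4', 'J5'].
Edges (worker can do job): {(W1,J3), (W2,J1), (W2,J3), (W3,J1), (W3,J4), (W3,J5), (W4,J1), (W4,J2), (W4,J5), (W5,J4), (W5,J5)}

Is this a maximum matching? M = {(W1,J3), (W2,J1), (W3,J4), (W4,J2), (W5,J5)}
Yes, size 5 is maximum

Proposed matching has size 5.
Maximum matching size for this graph: 5.

This is a maximum matching.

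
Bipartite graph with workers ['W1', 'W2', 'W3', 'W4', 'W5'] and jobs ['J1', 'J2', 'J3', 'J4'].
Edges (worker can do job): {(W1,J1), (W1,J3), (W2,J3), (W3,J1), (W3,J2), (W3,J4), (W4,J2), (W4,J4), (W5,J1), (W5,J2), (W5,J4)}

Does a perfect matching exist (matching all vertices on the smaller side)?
Yes, perfect matching exists (size 4)

Perfect matching: {(W1,J3), (W3,J1), (W4,J2), (W5,J4)}
All 4 vertices on the smaller side are matched.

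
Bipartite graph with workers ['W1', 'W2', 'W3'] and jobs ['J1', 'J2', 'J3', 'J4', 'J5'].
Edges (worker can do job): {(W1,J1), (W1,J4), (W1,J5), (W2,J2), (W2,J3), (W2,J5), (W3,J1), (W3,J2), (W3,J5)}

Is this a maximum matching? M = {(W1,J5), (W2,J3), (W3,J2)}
Yes, size 3 is maximum

Proposed matching has size 3.
Maximum matching size for this graph: 3.

This is a maximum matching.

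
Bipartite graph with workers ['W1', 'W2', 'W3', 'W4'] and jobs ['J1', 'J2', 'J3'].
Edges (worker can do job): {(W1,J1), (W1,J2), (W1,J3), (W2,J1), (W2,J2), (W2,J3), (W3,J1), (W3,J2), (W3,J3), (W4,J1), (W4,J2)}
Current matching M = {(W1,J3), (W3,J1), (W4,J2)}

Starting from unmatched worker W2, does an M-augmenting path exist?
No augmenting path from W2

Alternating search from W2 reaches jobs: {J1, J2, J3}.
Every reachable job is already matched in M, and following those matched edges back to workers exposes no further unvisited jobs.
No M-augmenting path from W2 exists.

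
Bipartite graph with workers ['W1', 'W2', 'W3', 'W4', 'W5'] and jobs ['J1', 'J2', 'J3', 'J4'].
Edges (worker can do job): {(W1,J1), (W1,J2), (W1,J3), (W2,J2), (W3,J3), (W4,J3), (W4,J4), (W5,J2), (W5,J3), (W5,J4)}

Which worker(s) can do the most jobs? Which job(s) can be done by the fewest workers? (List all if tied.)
Most versatile: W1, W5 (3 jobs); Least covered: J1 (1 workers)

Worker degrees (jobs they can do): W1:3, W2:1, W3:1, W4:2, W5:3
Job degrees (workers who can do it): J1:1, J2:3, J3:4, J4:2

Maximum worker degree is 3, achieved by: W1, W5
Minimum job degree is 1, achieved by: J1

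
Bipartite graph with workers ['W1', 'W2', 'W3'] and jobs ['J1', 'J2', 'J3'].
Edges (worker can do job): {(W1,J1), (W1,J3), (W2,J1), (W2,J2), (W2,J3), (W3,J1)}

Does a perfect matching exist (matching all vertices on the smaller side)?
Yes, perfect matching exists (size 3)

Perfect matching: {(W1,J3), (W2,J2), (W3,J1)}
All 3 vertices on the smaller side are matched.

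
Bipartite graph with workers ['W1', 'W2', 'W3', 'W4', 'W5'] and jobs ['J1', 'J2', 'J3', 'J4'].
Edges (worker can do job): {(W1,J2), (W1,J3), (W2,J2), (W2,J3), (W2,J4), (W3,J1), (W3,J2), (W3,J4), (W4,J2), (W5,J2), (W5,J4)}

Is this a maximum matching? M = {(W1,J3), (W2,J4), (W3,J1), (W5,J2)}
Yes, size 4 is maximum

Proposed matching has size 4.
Maximum matching size for this graph: 4.

This is a maximum matching.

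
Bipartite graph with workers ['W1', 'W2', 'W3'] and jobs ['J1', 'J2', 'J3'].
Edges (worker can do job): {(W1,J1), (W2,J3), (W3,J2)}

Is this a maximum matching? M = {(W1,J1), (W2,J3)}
No, size 2 is not maximum

Proposed matching has size 2.
Maximum matching size for this graph: 3.

This is NOT maximum - can be improved to size 3.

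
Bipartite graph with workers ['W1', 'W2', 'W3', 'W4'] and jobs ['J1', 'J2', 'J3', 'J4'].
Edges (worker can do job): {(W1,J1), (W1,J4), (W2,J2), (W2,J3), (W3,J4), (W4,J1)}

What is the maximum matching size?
Maximum matching size = 3

Maximum matching: {(W2,J3), (W3,J4), (W4,J1)}
Size: 3

This assigns 3 workers to 3 distinct jobs.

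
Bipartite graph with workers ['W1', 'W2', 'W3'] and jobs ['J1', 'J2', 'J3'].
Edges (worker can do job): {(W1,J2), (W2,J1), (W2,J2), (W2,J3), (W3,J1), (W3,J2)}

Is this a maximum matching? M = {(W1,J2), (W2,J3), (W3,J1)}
Yes, size 3 is maximum

Proposed matching has size 3.
Maximum matching size for this graph: 3.

This is a maximum matching.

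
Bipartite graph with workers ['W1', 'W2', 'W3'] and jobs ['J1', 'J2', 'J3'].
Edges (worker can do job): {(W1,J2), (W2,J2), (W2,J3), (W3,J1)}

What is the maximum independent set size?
Maximum independent set = 3

By König's theorem:
- Min vertex cover = Max matching = 3
- Max independent set = Total vertices - Min vertex cover
- Max independent set = 6 - 3 = 3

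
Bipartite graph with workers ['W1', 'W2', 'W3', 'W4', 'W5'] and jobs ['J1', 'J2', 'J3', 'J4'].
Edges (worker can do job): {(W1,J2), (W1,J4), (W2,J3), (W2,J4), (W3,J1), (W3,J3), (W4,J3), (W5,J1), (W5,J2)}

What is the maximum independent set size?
Maximum independent set = 5

By König's theorem:
- Min vertex cover = Max matching = 4
- Max independent set = Total vertices - Min vertex cover
- Max independent set = 9 - 4 = 5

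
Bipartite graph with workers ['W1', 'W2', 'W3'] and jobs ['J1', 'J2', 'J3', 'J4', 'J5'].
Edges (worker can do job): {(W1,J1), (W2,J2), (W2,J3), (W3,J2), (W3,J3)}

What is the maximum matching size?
Maximum matching size = 3

Maximum matching: {(W1,J1), (W2,J3), (W3,J2)}
Size: 3

This assigns 3 workers to 3 distinct jobs.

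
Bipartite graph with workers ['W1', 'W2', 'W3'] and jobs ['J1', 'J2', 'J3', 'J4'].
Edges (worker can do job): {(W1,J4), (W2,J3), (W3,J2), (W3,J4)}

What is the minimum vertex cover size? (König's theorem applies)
Minimum vertex cover size = 3

By König's theorem: in bipartite graphs,
min vertex cover = max matching = 3

Maximum matching has size 3, so minimum vertex cover also has size 3.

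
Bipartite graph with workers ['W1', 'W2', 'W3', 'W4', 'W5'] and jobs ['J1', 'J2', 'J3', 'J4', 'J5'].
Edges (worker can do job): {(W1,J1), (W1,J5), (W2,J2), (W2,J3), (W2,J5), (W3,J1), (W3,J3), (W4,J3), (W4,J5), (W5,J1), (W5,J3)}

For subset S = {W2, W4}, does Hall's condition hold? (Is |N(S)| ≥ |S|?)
Yes: |N(S)| = 3, |S| = 2

Subset S = {W2, W4}
Neighbors N(S) = {J2, J3, J5}

|N(S)| = 3, |S| = 2
Hall's condition: |N(S)| ≥ |S| is satisfied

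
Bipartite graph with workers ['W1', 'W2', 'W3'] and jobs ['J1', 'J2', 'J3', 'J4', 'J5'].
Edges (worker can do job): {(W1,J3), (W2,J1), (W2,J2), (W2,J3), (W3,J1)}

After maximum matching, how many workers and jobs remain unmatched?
Unmatched: 0 workers, 2 jobs

Maximum matching size: 3
Workers: 3 total, 3 matched, 0 unmatched
Jobs: 5 total, 3 matched, 2 unmatched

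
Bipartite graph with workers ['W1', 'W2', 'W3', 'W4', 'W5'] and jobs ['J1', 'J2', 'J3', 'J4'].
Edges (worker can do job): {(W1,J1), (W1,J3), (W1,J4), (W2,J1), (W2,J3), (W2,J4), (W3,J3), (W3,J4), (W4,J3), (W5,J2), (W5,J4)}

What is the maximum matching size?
Maximum matching size = 4

Maximum matching: {(W1,J1), (W3,J4), (W4,J3), (W5,J2)}
Size: 4

This assigns 4 workers to 4 distinct jobs.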